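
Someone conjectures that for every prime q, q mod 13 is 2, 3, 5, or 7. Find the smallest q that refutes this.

We need the least prime q for which the claim fails.
For q = 2, 3, 5, 7 the conclusion holds.
q = 11: 11 mod 13 = 11 — not in {2, 3, 5, 7}.
Hence q = 11 is a counterexample.

q = 11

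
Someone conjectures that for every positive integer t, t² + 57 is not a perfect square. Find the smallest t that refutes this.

t = 1: 1² + 57 = 58, not a perfect square.
t = 2: 2² + 57 = 61, not a perfect square.
t = 3: 3² + 57 = 66, not a perfect square.
t = 4: 4² + 57 = 73, not a perfect square.
t = 5: 5² + 57 = 82, not a perfect square.
t = 6: 6² + 57 = 93, not a perfect square.
t = 7: 7² + 57 = 106, not a perfect square.
t = 8: 8² + 57 = 121 = 11², a perfect square.

t = 8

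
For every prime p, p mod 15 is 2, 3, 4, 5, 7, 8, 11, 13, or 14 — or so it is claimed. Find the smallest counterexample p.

p = 31

We need the least prime p for which the claim fails.
The first 10 eligible values, up to p = 29, all satisfy the conclusion.
p = 31: 31 mod 15 = 1 — not in {2, 3, 4, 5, 7, 8, 11, 13, 14}.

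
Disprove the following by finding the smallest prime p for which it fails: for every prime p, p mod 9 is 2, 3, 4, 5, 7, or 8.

p = 19

A counterexample is any prime p such that the claim fails; we check each in order.
The first 7 eligible values, up to p = 17, all satisfy the conclusion.
p = 19: 19 mod 9 = 1 — not in {2, 3, 4, 5, 7, 8}.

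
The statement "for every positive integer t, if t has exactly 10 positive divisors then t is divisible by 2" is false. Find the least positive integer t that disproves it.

t = 405

A counterexample is any positive integer t such that t has exactly 10 positive divisors but t is not divisible by 2; we check each in order.
The first 9 eligible values, up to t = 368, all satisfy the conclusion.
t = 405: τ(405) = 10; 405 mod 2 = 1.
Thus t = 405 disproves the claim, and no smaller t works.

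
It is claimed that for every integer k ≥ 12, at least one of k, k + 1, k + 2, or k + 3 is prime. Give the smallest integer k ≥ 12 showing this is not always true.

k = 24

The first 12 eligible values, up to k = 23, all satisfy the conclusion.
k = 24: 24 = 2 × 12; 25 = 5 × 5; 26 = 2 × 13; 27 = 3 × 9 — all composite.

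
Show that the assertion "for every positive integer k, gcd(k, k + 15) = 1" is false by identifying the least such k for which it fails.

k = 3

We need the least positive integer k for which gcd(k, k + 15) > 1.
For k = 1, 2 the conclusion holds.
k = 3: gcd(3, 18) = 3.
So k = 3 is the smallest counterexample.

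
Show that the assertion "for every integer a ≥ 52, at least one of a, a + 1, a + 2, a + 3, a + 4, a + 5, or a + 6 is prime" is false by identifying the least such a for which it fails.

Check each integer a ≥ 52 in order until a, a + 1, a + 2, a + 3, a + 4, a + 5, a + 6 are all composite.
The first 38 eligible values, up to a = 89, all satisfy the conclusion.
a = 90: 90 = 2 × 45; 91 = 7 × 13; 92 = 2 × 46; 93 = 3 × 31; 94 = 2 × 47; 95 = 5 × 19; 96 = 2 × 48 — all composite.
So a = 90 is the smallest counterexample.

a = 90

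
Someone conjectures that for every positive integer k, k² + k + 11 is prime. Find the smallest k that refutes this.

k = 10

A counterexample is any positive integer k such that k² + k + 11 is not prime; we check each in order.
For k = 1, 2, 3, 4, 5, 6, 7, 8, 9 the conclusion holds.
k = 10: k² + k + 11 = 121 = 11 × 11, composite.
Thus k = 10 disproves the claim, and no smaller k works.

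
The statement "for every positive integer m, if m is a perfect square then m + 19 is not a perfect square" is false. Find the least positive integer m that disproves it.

m = 81

A counterexample is any positive integer m such that m is a perfect square but m + 19 is a perfect square; we check each in order.
m = 1: 1 + 19 = 20, not a perfect square.
m = 4: 4 + 19 = 23, not a perfect square.
m = 9: 9 + 19 = 28, not a perfect square.
m = 16: 16 + 19 = 35, not a perfect square.
m = 25: 25 + 19 = 44, not a perfect square.
m = 36: 36 + 19 = 55, not a perfect square.
m = 49: 49 + 19 = 68, not a perfect square.
m = 64: 64 + 19 = 83, not a perfect square.
m = 81: 81 = 9² and 81 + 19 = 100 = 10².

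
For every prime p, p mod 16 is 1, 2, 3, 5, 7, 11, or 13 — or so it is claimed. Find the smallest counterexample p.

p = 31

Check each prime p in order until the claim fails.
For p = 2, 3, 5, 7, 11, 13, 17, 19, 23, 29 the conclusion holds.
p = 31: 31 mod 16 = 15 — not in {1, 2, 3, 5, 7, 11, 13}.
Hence p = 31 is a counterexample.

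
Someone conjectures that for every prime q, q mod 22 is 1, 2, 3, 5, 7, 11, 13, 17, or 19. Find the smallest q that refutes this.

q = 31

For q = 2, 3, 5, 7, 11, 13, 17, 19, 23, 29 the conclusion holds.
q = 31: 31 mod 22 = 9 — not in {1, 2, 3, 5, 7, 11, 13, 17, 19}.
Hence q = 31 is a counterexample.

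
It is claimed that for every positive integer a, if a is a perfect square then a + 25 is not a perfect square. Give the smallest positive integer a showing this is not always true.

a = 144

The first 11 eligible values, up to a = 121, all satisfy the conclusion.
a = 144: 144 = 12² and 144 + 25 = 169 = 13².
So a = 144 is the smallest counterexample.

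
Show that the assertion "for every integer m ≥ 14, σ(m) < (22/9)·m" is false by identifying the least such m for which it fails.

m = 24

We need the least integer m ≥ 14 for which the claim fails.
The first 10 eligible values, up to m = 23, all satisfy the conclusion.
m = 24: σ(24) = 60; 60 ≥ 176/3.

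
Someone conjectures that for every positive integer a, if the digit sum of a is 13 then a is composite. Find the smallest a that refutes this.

We need the least positive integer a for which the digit sum of a is 13 but a is prime.
For a = 49, 58 the conclusion holds.
a = 67: digit sum 13; 67 is prime, not composite.
So a = 67 is the smallest counterexample.

a = 67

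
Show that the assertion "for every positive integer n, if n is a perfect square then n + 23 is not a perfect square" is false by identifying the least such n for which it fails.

Check each positive integer n in order until n is a perfect square but n + 23 is a perfect square.
For n = 1, 4, 9, 16, 25, 36, 49, 64, 81, 100 the conclusion holds.
n = 121: 121 = 11² and 121 + 23 = 144 = 12².

n = 121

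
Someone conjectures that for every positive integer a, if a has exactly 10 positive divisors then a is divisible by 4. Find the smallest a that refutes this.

A counterexample is any positive integer a such that a has exactly 10 positive divisors but a is not divisible by 4; we check each in order.
a = 48: τ(48) = 10; 48 mod 4 = 0.
a = 80: τ(80) = 10; 80 mod 4 = 0.
a = 112: τ(112) = 10; 112 mod 4 = 0.
a = 162: τ(162) = 10; 162 mod 4 = 2.
So a = 162 is the smallest counterexample.

a = 162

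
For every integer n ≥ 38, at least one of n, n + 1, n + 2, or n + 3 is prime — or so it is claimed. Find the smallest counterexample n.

Check each integer n ≥ 38 in order until n, n + 1, n + 2, n + 3 are all composite.
For n = 38, 39, 40, 41, 42, 43, 44, 45, 46, 47 the conclusion holds.
n = 48: 48 = 2 × 24; 49 = 7 × 7; 50 = 2 × 25; 51 = 3 × 17 — all composite.

n = 48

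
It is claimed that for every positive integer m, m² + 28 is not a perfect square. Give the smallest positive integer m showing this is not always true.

m = 6

For m = 1, 2, 3, 4, 5 the conclusion holds.
m = 6: 6² + 28 = 64 = 8², a perfect square.
So m = 6 is the smallest counterexample.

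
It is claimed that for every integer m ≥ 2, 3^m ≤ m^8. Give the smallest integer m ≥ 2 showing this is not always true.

The first 21 eligible values, up to m = 22, all satisfy the conclusion.
m = 23: 3^m = 94143178827 and m^8 = 78310985281, so 94143178827 > 78310985281.
Thus m = 23 disproves the claim, and no smaller m works.

m = 23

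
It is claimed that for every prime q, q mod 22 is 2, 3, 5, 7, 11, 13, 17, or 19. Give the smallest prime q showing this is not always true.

A counterexample is any prime q such that the claim fails; we check each in order.
The first 8 eligible values, up to q = 19, all satisfy the conclusion.
q = 23: 23 mod 22 = 1 — not in {2, 3, 5, 7, 11, 13, 17, 19}.
Hence q = 23 is a counterexample.

q = 23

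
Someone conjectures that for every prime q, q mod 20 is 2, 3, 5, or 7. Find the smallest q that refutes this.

q = 11

Check each prime q in order until the claim fails.
For q = 2, 3, 5, 7 the conclusion holds.
q = 11: 11 mod 20 = 11 — not in {2, 3, 5, 7}.
Hence q = 11 is a counterexample.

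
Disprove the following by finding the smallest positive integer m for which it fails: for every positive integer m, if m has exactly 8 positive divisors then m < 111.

m = 114

For m = 24, 30, 40, 42, …, 104, 105, 110 the conclusion holds.
m = 114: τ(114) = 8; 114 ≥ 111.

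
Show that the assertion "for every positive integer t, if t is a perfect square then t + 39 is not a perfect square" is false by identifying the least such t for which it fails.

t = 25

A counterexample is any positive integer t such that t is a perfect square but t + 39 is a perfect square; we check each in order.
t = 1: 1 + 39 = 40, not a perfect square.
t = 4: 4 + 39 = 43, not a perfect square.
t = 9: 9 + 39 = 48, not a perfect square.
t = 16: 16 + 39 = 55, not a perfect square.
t = 25: 25 = 5² and 25 + 39 = 64 = 8².
Hence t = 25 is a counterexample.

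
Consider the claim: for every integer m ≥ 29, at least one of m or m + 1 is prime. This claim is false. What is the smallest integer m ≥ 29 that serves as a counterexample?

m = 32

m = 29: 29 is prime.
m = 30: 31 is prime.
m = 31: 31 is prime.
m = 32: 32 = 2 × 16; 33 = 3 × 11 — both composite.
So m = 32 is the smallest counterexample.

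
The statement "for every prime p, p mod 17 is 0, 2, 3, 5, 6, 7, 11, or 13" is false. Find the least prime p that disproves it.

p = 29

A counterexample is any prime p such that the claim fails; we check each in order.
For p = 2, 3, 5, 7, 11, 13, 17, 19, 23 the conclusion holds.
p = 29: 29 mod 17 = 12 — not in {0, 2, 3, 5, 6, 7, 11, 13}.
Hence p = 29 is a counterexample.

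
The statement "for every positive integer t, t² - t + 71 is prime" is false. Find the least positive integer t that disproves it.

We need the least positive integer t for which t² - t + 71 is not prime.
t = 1: t² - t + 71 = 71, prime.
t = 2: t² - t + 71 = 73, prime.
t = 3: t² - t + 71 = 77 = 7 × 11, composite.

t = 3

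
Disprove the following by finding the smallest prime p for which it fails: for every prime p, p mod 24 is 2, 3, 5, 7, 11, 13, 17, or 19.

Check each prime p in order until the claim fails.
The first 8 eligible values, up to p = 19, all satisfy the conclusion.
p = 23: 23 mod 24 = 23 — not in {2, 3, 5, 7, 11, 13, 17, 19}.
So p = 23 is the smallest counterexample.

p = 23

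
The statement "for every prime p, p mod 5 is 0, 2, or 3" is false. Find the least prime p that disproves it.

p = 11

We need the least prime p for which the claim fails.
The first 4 eligible values, up to p = 7, all satisfy the conclusion.
p = 11: 11 mod 5 = 1 — not in {0, 2, 3}.
So p = 11 is the smallest counterexample.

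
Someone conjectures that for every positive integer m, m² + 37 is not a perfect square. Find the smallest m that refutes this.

The first 17 eligible values, up to m = 17, all satisfy the conclusion.
m = 18: 18² + 37 = 361 = 19², a perfect square.

m = 18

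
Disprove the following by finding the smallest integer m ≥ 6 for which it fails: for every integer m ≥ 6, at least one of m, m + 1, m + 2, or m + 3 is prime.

m = 24

The first 18 eligible values, up to m = 23, all satisfy the conclusion.
m = 24: 24 = 2 × 12; 25 = 5 × 5; 26 = 2 × 13; 27 = 3 × 9 — all composite.
Hence m = 24 is a counterexample.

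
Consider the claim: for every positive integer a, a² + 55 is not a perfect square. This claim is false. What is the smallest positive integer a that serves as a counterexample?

A counterexample is any positive integer a such that a² + 55 is a perfect square; we check each in order.
a = 1: 1² + 55 = 56, not a perfect square.
a = 2: 2² + 55 = 59, not a perfect square.
a = 3: 3² + 55 = 64 = 8², a perfect square.
Thus a = 3 disproves the claim, and no smaller a works.

a = 3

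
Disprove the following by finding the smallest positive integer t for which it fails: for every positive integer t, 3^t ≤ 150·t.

t = 7

Check each positive integer t in order until 3^t > 150·t.
The first 6 eligible values, up to t = 6, all satisfy the conclusion.
t = 7: 3^t = 2187 and 150·t = 1050, so 2187 > 1050.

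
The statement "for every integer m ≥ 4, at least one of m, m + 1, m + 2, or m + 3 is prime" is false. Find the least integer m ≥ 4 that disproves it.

m = 24

We need the least integer m ≥ 4 for which m, m + 1, m + 2, m + 3 are all composite.
For m = 4, 5, 6, 7, …, 21, 22, 23 the conclusion holds.
m = 24: 24 = 2 × 12; 25 = 5 × 5; 26 = 2 × 13; 27 = 3 × 9 — all composite.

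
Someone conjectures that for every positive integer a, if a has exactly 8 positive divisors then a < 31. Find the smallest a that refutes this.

a = 40

We need the least positive integer a for which a has exactly 8 positive divisors but the claim fails.
For a = 24, 30 the conclusion holds.
a = 40: τ(40) = 8; 40 ≥ 31.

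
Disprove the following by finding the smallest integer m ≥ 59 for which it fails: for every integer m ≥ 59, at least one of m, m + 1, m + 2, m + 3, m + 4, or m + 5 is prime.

For m = 59, 60, 61, 62, …, 87, 88, 89 the conclusion holds.
m = 90: 90 = 2 × 45; 91 = 7 × 13; 92 = 2 × 46; 93 = 3 × 31; 94 = 2 × 47; 95 = 5 × 19 — all composite.

m = 90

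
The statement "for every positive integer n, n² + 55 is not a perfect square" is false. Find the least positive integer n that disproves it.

We need the least positive integer n for which n² + 55 is a perfect square.
n = 1: 1² + 55 = 56, not a perfect square.
n = 2: 2² + 55 = 59, not a perfect square.
n = 3: 3² + 55 = 64 = 8², a perfect square.
So n = 3 is the smallest counterexample.

n = 3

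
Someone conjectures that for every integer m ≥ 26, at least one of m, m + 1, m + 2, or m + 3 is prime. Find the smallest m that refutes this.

Check each integer m ≥ 26 in order until m, m + 1, m + 2, m + 3 are all composite.
For m = 26, 27, 28, 29, 30, 31 the conclusion holds.
m = 32: 32 = 2 × 16; 33 = 3 × 11; 34 = 2 × 17; 35 = 5 × 7 — all composite.
Thus m = 32 disproves the claim, and no smaller m works.

m = 32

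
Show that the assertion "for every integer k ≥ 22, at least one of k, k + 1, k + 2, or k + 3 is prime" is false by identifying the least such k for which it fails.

We need the least integer k ≥ 22 for which k, k + 1, k + 2, k + 3 are all composite.
k = 22: 23 is prime.
k = 23: 23 is prime.
k = 24: 24 = 2 × 12; 25 = 5 × 5; 26 = 2 × 13; 27 = 3 × 9 — all composite.
Thus k = 24 disproves the claim, and no smaller k works.

k = 24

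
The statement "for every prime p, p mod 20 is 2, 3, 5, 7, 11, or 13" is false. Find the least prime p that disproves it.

p = 17

Check each prime p in order until the claim fails.
The first 6 eligible values, up to p = 13, all satisfy the conclusion.
p = 17: 17 mod 20 = 17 — not in {2, 3, 5, 7, 11, 13}.
So p = 17 is the smallest counterexample.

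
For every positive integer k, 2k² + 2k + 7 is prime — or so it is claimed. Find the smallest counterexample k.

k = 6

Check each positive integer k in order until 2k² + 2k + 7 is not prime.
For k = 1, 2, 3, 4, 5 the conclusion holds.
k = 6: 2k² + 2k + 7 = 91 = 7 × 13, composite.
So k = 6 is the smallest counterexample.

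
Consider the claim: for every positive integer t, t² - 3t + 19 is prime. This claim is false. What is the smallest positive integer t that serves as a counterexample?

t = 18

For t = 1, 2, 3, 4, …, 15, 16, 17 the conclusion holds.
t = 18: t² - 3t + 19 = 289 = 17 × 17, composite.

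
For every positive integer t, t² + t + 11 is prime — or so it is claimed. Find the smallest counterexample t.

Check each positive integer t in order until t² + t + 11 is not prime.
For t = 1, 2, 3, 4, 5, 6, 7, 8, 9 the conclusion holds.
t = 10: t² + t + 11 = 121 = 11 × 11, composite.
Thus t = 10 disproves the claim, and no smaller t works.

t = 10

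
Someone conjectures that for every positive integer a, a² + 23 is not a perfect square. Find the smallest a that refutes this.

a = 11

A counterexample is any positive integer a such that a² + 23 is a perfect square; we check each in order.
For a = 1, 2, 3, 4, 5, 6, 7, 8, 9, 10 the conclusion holds.
a = 11: 11² + 23 = 144 = 12², a perfect square.
Thus a = 11 disproves the claim, and no smaller a works.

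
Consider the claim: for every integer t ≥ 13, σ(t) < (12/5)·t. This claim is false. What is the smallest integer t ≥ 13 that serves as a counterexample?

We need the least integer t ≥ 13 for which the claim fails.
For t = 13, 14, 15, 16, …, 21, 22, 23 the conclusion holds.
t = 24: σ(24) = 60; 60 ≥ 288/5.

t = 24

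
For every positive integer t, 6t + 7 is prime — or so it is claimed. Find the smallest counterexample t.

Check each positive integer t in order until 6t + 7 is not prime.
t = 1: 6t + 7 = 13, prime.
t = 2: 6t + 7 = 19, prime.
t = 3: 6t + 7 = 25 = 5 × 5, composite.

t = 3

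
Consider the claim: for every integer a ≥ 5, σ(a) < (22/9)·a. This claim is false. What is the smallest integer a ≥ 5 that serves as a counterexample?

For a = 5, 6, 7, 8, …, 21, 22, 23 the conclusion holds.
a = 24: σ(24) = 60; 60 ≥ 176/3.

a = 24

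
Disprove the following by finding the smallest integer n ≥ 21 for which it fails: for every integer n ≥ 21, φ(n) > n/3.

A counterexample is any integer n ≥ 21 such that the claim fails; we check each in order.
n = 21: φ(21) = 12 and 21/3 = 7, so φ(21) > 21/3.
n = 22: φ(22) = 10 and 22/3 = 22/3, so φ(22) > 22/3.
n = 23: φ(23) = 22 and 23/3 = 23/3, so φ(23) > 23/3.
n = 24: φ(24) = 8 and 24/3 = 8, so φ(24) ≤ 24/3.
So n = 24 is the smallest counterexample.

n = 24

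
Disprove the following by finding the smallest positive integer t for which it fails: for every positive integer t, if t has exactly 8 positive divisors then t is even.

A counterexample is any positive integer t such that t has exactly 8 positive divisors but t is odd; we check each in order.
For t = 24, 30, 40, 42, …, 88, 102, 104 the conclusion holds.
t = 105: divisors of 105: 1, 3, 5, 7, 15, 21, 35, 105; 105 is odd.

t = 105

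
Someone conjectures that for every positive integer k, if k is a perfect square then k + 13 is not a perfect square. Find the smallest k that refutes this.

Check each positive integer k in order until k is a perfect square but k + 13 is a perfect square.
For k = 1, 4, 9, 16, 25 the conclusion holds.
k = 36: 36 = 6² and 36 + 13 = 49 = 7².

k = 36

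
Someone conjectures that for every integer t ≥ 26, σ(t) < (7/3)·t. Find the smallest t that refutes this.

We need the least integer t ≥ 26 for which the claim fails.
t = 26: σ(26) = 42; 42 < 182/3.
t = 27: σ(27) = 40; 40 < 63.
t = 28: σ(28) = 56; 56 < 196/3.
t = 29: σ(29) = 30; 30 < 203/3.
t = 30: σ(30) = 72; 72 ≥ 70.
Hence t = 30 is a counterexample.

t = 30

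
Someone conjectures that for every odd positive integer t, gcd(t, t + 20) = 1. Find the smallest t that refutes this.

t = 5

A counterexample is any odd positive integer t such that gcd(t, t + 20) > 1; we check each in order.
For t = 1, 3 the conclusion holds.
t = 5: gcd(5, 25) = 5.
So t = 5 is the smallest counterexample.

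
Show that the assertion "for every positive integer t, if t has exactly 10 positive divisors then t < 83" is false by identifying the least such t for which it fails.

t = 112

We need the least positive integer t for which t has exactly 10 positive divisors but the claim fails.
For t = 48, 80 the conclusion holds.
t = 112: τ(112) = 10; 112 ≥ 83.
So t = 112 is the smallest counterexample.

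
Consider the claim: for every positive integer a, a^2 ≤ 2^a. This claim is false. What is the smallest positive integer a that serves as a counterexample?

a = 3

a = 1: a^2 = 1 and 2^a = 2, so 1 ≤ 2.
a = 2: a^2 = 4 and 2^a = 4, so 4 ≤ 4.
a = 3: a^2 = 9 and 2^a = 8, so 9 > 8.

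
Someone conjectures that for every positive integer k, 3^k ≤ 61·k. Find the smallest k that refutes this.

k = 6

We need the least positive integer k for which 3^k > 61·k.
The first 5 eligible values, up to k = 5, all satisfy the conclusion.
k = 6: 3^k = 729 and 61·k = 366, so 729 > 366.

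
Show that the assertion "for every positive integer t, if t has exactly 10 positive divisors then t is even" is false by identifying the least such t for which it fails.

Check each positive integer t in order until t has exactly 10 positive divisors but t is odd.
The first 9 eligible values, up to t = 368, all satisfy the conclusion.
t = 405: divisors of 405: 10 divisors; 405 is odd.
Thus t = 405 disproves the claim, and no smaller t works.

t = 405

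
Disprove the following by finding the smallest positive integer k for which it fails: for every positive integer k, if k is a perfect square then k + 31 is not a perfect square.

A counterexample is any positive integer k such that k is a perfect square but k + 31 is a perfect square; we check each in order.
For k = 1, 4, 9, 16, …, 144, 169, 196 the conclusion holds.
k = 225: 225 = 15² and 225 + 31 = 256 = 16².
Hence k = 225 is a counterexample.

k = 225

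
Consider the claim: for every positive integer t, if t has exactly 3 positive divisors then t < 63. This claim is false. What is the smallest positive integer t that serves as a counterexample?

A counterexample is any positive integer t such that t has exactly 3 positive divisors but the claim fails; we check each in order.
The first 4 eligible values, up to t = 49, all satisfy the conclusion.
t = 121: τ(121) = 3; 121 ≥ 63.

t = 121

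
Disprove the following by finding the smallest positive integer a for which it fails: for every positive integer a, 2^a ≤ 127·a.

a = 11

For a = 1, 2, 3, 4, 5, 6, 7, 8, 9, 10 the conclusion holds.
a = 11: 2^a = 2048 and 127·a = 1397, so 2048 > 1397.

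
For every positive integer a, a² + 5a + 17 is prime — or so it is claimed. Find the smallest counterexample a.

a = 1: a² + 5a + 17 = 23, prime.
a = 2: a² + 5a + 17 = 31, prime.
a = 3: a² + 5a + 17 = 41, prime.
a = 4: a² + 5a + 17 = 53, prime.
a = 5: a² + 5a + 17 = 67, prime.
a = 6: a² + 5a + 17 = 83, prime.
a = 7: a² + 5a + 17 = 101, prime.
a = 8: a² + 5a + 17 = 121 = 11 × 11, composite.
Thus a = 8 disproves the claim, and no smaller a works.

a = 8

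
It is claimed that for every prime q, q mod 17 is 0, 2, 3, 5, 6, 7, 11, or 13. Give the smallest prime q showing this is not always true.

A counterexample is any prime q such that the claim fails; we check each in order.
The first 9 eligible values, up to q = 23, all satisfy the conclusion.
q = 29: 29 mod 17 = 12 — not in {0, 2, 3, 5, 6, 7, 11, 13}.

q = 29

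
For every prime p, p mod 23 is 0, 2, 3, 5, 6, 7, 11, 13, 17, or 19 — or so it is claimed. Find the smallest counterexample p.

For p = 2, 3, 5, 7, 11, 13, 17, 19, 23, 29 the conclusion holds.
p = 31: 31 mod 23 = 8 — not in {0, 2, 3, 5, 6, 7, 11, 13, 17, 19}.
Thus p = 31 disproves the claim, and no smaller p works.

p = 31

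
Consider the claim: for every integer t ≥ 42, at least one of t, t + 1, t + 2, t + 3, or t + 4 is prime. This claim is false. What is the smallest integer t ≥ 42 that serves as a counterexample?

t = 48

Check each integer t ≥ 42 in order until t, t + 1, t + 2, t + 3, t + 4 are all composite.
For t = 42, 43, 44, 45, 46, 47 the conclusion holds.
t = 48: 48 = 2 × 24; 49 = 7 × 7; 50 = 2 × 25; 51 = 3 × 17; 52 = 2 × 26 — all composite.
Hence t = 48 is a counterexample.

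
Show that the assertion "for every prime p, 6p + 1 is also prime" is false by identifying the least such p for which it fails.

p = 19

Check each prime p in order until 6p + 1 is not prime.
The first 7 eligible values, up to p = 17, all satisfy the conclusion.
p = 19: 6p + 1 = 115 = 5 × 23, not prime.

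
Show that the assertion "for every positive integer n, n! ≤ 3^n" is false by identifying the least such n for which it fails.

Check each positive integer n in order until n! > 3^n.
For n = 1, 2, 3, 4, 5, 6 the conclusion holds.
n = 7: n! = 5040 and 3^n = 2187, so 5040 > 2187.
Thus n = 7 disproves the claim, and no smaller n works.

n = 7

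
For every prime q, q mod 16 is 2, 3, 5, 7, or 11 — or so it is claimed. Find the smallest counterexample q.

q = 13

q = 2: 2 mod 16 = 2.
q = 3: 3 mod 16 = 3.
q = 5: 5 mod 16 = 5.
q = 7: 7 mod 16 = 7.
q = 11: 11 mod 16 = 11.
q = 13: 13 mod 16 = 13 — not in {2, 3, 5, 7, 11}.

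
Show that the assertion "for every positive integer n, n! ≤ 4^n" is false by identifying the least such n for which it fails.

n = 9

We need the least positive integer n for which n! > 4^n.
n = 1: n! = 1 and 4^n = 4, so 1 ≤ 4.
n = 2: n! = 2 and 4^n = 16, so 2 ≤ 16.
n = 3: n! = 6 and 4^n = 64, so 6 ≤ 64.
n = 4: n! = 24 and 4^n = 256, so 24 ≤ 256.
n = 5: n! = 120 and 4^n = 1024, so 120 ≤ 1024.
n = 6: n! = 720 and 4^n = 4096, so 720 ≤ 4096.
n = 7: n! = 5040 and 4^n = 16384, so 5040 ≤ 16384.
n = 8: n! = 40320 and 4^n = 65536, so 40320 ≤ 65536.
n = 9: n! = 362880 and 4^n = 262144, so 362880 > 262144.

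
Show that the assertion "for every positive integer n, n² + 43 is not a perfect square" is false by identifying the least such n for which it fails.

We need the least positive integer n for which n² + 43 is a perfect square.
For n = 1, 2, 3, 4, …, 18, 19, 20 the conclusion holds.
n = 21: 21² + 43 = 484 = 22², a perfect square.

n = 21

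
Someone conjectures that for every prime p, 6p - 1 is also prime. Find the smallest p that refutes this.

We need the least prime p for which 6p - 1 is not prime.
For p = 2, 3, 5, 7 the conclusion holds.
p = 11: 6p - 1 = 65 = 5 × 13, not prime.
So p = 11 is the smallest counterexample.

p = 11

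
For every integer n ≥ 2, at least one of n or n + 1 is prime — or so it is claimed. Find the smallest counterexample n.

n = 8

A counterexample is any integer n ≥ 2 such that n, n + 1 are both composite; we check each in order.
The first 6 eligible values, up to n = 7, all satisfy the conclusion.
n = 8: 8 = 2 × 4; 9 = 3 × 3 — both composite.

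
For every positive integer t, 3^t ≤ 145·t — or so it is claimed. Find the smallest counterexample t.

t = 7

Check each positive integer t in order until 3^t > 145·t.
t = 1: 3^t = 3 and 145·t = 145, so 3 ≤ 145.
t = 2: 3^t = 9 and 145·t = 290, so 9 ≤ 290.
t = 3: 3^t = 27 and 145·t = 435, so 27 ≤ 435.
t = 4: 3^t = 81 and 145·t = 580, so 81 ≤ 580.
t = 5: 3^t = 243 and 145·t = 725, so 243 ≤ 725.
t = 6: 3^t = 729 and 145·t = 870, so 729 ≤ 870.
t = 7: 3^t = 2187 and 145·t = 1015, so 2187 > 1015.
Hence t = 7 is a counterexample.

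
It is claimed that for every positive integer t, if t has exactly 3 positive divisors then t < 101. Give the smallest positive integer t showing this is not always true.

t = 121

A counterexample is any positive integer t such that t has exactly 3 positive divisors but the claim fails; we check each in order.
For t = 4, 9, 25, 49 the conclusion holds.
t = 121: τ(121) = 3; 121 ≥ 101.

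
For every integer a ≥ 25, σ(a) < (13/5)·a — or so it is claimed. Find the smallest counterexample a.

a = 60

We need the least integer a ≥ 25 for which the claim fails.
For a = 25, 26, 27, 28, …, 57, 58, 59 the conclusion holds.
a = 60: σ(60) = 168; 168 ≥ 156.
Hence a = 60 is a counterexample.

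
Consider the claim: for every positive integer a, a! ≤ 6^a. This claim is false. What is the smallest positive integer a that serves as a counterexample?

We need the least positive integer a for which a! > 6^a.
For a = 1, 2, 3, 4, …, 11, 12, 13 the conclusion holds.
a = 14: a! = 87178291200 and 6^a = 78364164096, so 87178291200 > 78364164096.
Thus a = 14 disproves the claim, and no smaller a works.

a = 14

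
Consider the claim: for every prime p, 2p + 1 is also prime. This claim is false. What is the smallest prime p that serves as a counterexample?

We need the least prime p for which 2p + 1 is not prime.
p = 2: 2p + 1 = 5, prime.
p = 3: 2p + 1 = 7, prime.
p = 5: 2p + 1 = 11, prime.
p = 7: 2p + 1 = 15 = 3 × 5, not prime.

p = 7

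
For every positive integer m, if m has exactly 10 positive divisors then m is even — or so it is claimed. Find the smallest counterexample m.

A counterexample is any positive integer m such that m has exactly 10 positive divisors but m is odd; we check each in order.
For m = 48, 80, 112, 162, 176, 208, 272, 304, 368 the conclusion holds.
m = 405: divisors of 405: 10 divisors; 405 is odd.

m = 405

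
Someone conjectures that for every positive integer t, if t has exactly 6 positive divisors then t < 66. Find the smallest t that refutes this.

t = 68

A counterexample is any positive integer t such that t has exactly 6 positive divisors but the claim fails; we check each in order.
The first 10 eligible values, up to t = 63, all satisfy the conclusion.
t = 68: τ(68) = 6; 68 ≥ 66.
So t = 68 is the smallest counterexample.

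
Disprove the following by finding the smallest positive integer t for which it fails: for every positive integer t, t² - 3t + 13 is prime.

We need the least positive integer t for which t² - 3t + 13 is not prime.
For t = 1, 2, 3, 4, …, 9, 10, 11 the conclusion holds.
t = 12: t² - 3t + 13 = 121 = 11 × 11, composite.
So t = 12 is the smallest counterexample.

t = 12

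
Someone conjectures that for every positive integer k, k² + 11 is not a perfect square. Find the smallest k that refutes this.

k = 5

Check each positive integer k in order until k² + 11 is a perfect square.
For k = 1, 2, 3, 4 the conclusion holds.
k = 5: 5² + 11 = 36 = 6², a perfect square.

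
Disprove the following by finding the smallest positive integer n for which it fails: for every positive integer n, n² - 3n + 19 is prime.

n = 18

We need the least positive integer n for which n² - 3n + 19 is not prime.
For n = 1, 2, 3, 4, …, 15, 16, 17 the conclusion holds.
n = 18: n² - 3n + 19 = 289 = 17 × 17, composite.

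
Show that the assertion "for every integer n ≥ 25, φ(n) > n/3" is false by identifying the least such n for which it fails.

We need the least integer n ≥ 25 for which the claim fails.
The first 5 eligible values, up to n = 29, all satisfy the conclusion.
n = 30: φ(30) = 8 and 30/3 = 10, so φ(30) ≤ 30/3.
Hence n = 30 is a counterexample.

n = 30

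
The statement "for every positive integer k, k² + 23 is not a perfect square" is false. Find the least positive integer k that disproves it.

k = 11

A counterexample is any positive integer k such that k² + 23 is a perfect square; we check each in order.
For k = 1, 2, 3, 4, 5, 6, 7, 8, 9, 10 the conclusion holds.
k = 11: 11² + 23 = 144 = 12², a perfect square.
Thus k = 11 disproves the claim, and no smaller k works.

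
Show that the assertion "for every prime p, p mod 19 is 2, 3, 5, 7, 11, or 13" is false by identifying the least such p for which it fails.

The first 6 eligible values, up to p = 13, all satisfy the conclusion.
p = 17: 17 mod 19 = 17 — not in {2, 3, 5, 7, 11, 13}.

p = 17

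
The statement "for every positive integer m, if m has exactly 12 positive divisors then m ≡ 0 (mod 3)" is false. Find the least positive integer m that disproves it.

m = 140

m = 60: τ(60) = 12; 60 ≡ 0 (mod 3).
m = 72: τ(72) = 12; 72 ≡ 0 (mod 3).
m = 84: τ(84) = 12; 84 ≡ 0 (mod 3).
m = 90: τ(90) = 12; 90 ≡ 0 (mod 3).
m = 96: τ(96) = 12; 96 ≡ 0 (mod 3).
m = 108: τ(108) = 12; 108 ≡ 0 (mod 3).
m = 126: τ(126) = 12; 126 ≡ 0 (mod 3).
m = 132: τ(132) = 12; 132 ≡ 0 (mod 3).
m = 140: τ(140) = 12; 140 ≡ 2 (mod 3).
Thus m = 140 disproves the claim, and no smaller m works.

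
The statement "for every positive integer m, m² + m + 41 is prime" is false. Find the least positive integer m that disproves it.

m = 40

A counterexample is any positive integer m such that m² + m + 41 is not prime; we check each in order.
The first 39 eligible values, up to m = 39, all satisfy the conclusion.
m = 40: m² + m + 41 = 1681 = 41 × 41, composite.
Hence m = 40 is a counterexample.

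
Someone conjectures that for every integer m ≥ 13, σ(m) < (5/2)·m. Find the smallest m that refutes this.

m = 24

A counterexample is any integer m ≥ 13 such that the claim fails; we check each in order.
For m = 13, 14, 15, 16, …, 21, 22, 23 the conclusion holds.
m = 24: σ(24) = 60; 60 ≥ 60.
Hence m = 24 is a counterexample.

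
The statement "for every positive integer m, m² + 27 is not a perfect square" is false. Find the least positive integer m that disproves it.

m = 3

Check each positive integer m in order until m² + 27 is a perfect square.
m = 1: 1² + 27 = 28, not a perfect square.
m = 2: 2² + 27 = 31, not a perfect square.
m = 3: 3² + 27 = 36 = 6², a perfect square.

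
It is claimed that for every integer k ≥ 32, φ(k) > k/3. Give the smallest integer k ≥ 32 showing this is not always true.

For k = 32, 33, 34, 35 the conclusion holds.
k = 36: φ(36) = 12 and 36/3 = 12, so φ(36) ≤ 36/3.
So k = 36 is the smallest counterexample.

k = 36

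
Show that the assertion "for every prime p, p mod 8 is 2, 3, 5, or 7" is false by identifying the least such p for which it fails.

Check each prime p in order until the claim fails.
p = 2: 2 mod 8 = 2.
p = 3: 3 mod 8 = 3.
p = 5: 5 mod 8 = 5.
p = 7: 7 mod 8 = 7.
p = 11: 11 mod 8 = 3.
p = 13: 13 mod 8 = 5.
p = 17: 17 mod 8 = 1 — not in {2, 3, 5, 7}.
So p = 17 is the smallest counterexample.

p = 17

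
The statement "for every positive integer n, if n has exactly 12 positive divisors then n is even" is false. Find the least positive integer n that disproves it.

n = 315

The first 24 eligible values, up to n = 308, all satisfy the conclusion.
n = 315: divisors of 315: 12 divisors; 315 is odd.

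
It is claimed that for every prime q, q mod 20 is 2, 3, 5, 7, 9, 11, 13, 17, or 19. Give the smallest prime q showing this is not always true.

q = 41

For q = 2, 3, 5, 7, …, 29, 31, 37 the conclusion holds.
q = 41: 41 mod 20 = 1 — not in {2, 3, 5, 7, 9, 11, 13, 17, 19}.
Thus q = 41 disproves the claim, and no smaller q works.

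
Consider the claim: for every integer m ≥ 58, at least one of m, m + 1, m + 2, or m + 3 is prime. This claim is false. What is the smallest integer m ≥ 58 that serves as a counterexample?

Check each integer m ≥ 58 in order until m, m + 1, m + 2, m + 3 are all composite.
For m = 58, 59, 60, 61 the conclusion holds.
m = 62: 62 = 2 × 31; 63 = 3 × 21; 64 = 2 × 32; 65 = 5 × 13 — all composite.

m = 62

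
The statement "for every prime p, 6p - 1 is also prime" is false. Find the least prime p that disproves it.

p = 11

p = 2: 6p - 1 = 11, prime.
p = 3: 6p - 1 = 17, prime.
p = 5: 6p - 1 = 29, prime.
p = 7: 6p - 1 = 41, prime.
p = 11: 6p - 1 = 65 = 5 × 13, not prime.
Hence p = 11 is a counterexample.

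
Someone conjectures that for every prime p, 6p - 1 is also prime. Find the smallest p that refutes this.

Check each prime p in order until 6p - 1 is not prime.
For p = 2, 3, 5, 7 the conclusion holds.
p = 11: 6p - 1 = 65 = 5 × 13, not prime.

p = 11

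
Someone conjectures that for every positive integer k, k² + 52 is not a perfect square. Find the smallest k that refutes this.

A counterexample is any positive integer k such that k² + 52 is a perfect square; we check each in order.
For k = 1, 2, 3, 4, …, 9, 10, 11 the conclusion holds.
k = 12: 12² + 52 = 196 = 14², a perfect square.

k = 12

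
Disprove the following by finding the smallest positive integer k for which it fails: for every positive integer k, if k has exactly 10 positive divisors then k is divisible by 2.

For k = 48, 80, 112, 162, 176, 208, 272, 304, 368 the conclusion holds.
k = 405: τ(405) = 10; 405 mod 2 = 1.

k = 405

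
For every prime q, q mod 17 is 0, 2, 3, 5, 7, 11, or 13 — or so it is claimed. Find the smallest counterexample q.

Check each prime q in order until the claim fails.
q = 2: 2 mod 17 = 2.
q = 3: 3 mod 17 = 3.
q = 5: 5 mod 17 = 5.
q = 7: 7 mod 17 = 7.
q = 11: 11 mod 17 = 11.
q = 13: 13 mod 17 = 13.
q = 17: 17 mod 17 = 0.
q = 19: 19 mod 17 = 2.
q = 23: 23 mod 17 = 6 — not in {0, 2, 3, 5, 7, 11, 13}.
Thus q = 23 disproves the claim, and no smaller q works.

q = 23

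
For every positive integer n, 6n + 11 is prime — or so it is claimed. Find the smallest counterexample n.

n = 4

Check each positive integer n in order until 6n + 11 is not prime.
For n = 1, 2, 3 the conclusion holds.
n = 4: 6n + 11 = 35 = 5 × 7, composite.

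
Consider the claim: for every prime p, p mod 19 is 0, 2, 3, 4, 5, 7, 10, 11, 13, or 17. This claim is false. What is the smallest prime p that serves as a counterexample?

p = 31

Check each prime p in order until the claim fails.
For p = 2, 3, 5, 7, 11, 13, 17, 19, 23, 29 the conclusion holds.
p = 31: 31 mod 19 = 12 — not in {0, 2, 3, 4, 5, 7, 10, 11, 13, 17}.
So p = 31 is the smallest counterexample.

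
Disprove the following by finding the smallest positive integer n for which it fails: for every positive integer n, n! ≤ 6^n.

n = 14

We need the least positive integer n for which n! > 6^n.
For n = 1, 2, 3, 4, …, 11, 12, 13 the conclusion holds.
n = 14: n! = 87178291200 and 6^n = 78364164096, so 87178291200 > 78364164096.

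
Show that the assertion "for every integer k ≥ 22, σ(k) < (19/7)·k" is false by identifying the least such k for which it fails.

k = 60

Check each integer k ≥ 22 in order until the claim fails.
For k = 22, 23, 24, 25, …, 57, 58, 59 the conclusion holds.
k = 60: σ(60) = 168; 168 ≥ 1140/7.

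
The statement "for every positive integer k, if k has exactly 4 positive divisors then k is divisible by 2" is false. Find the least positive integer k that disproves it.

The first 4 eligible values, up to k = 14, all satisfy the conclusion.
k = 15: τ(15) = 4; 15 mod 2 = 1.
So k = 15 is the smallest counterexample.

k = 15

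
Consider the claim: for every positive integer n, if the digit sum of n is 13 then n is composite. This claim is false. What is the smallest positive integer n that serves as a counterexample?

Check each positive integer n in order until the digit sum of n is 13 but n is prime.
For n = 49, 58 the conclusion holds.
n = 67: digit sum 13; 67 is prime, not composite.
So n = 67 is the smallest counterexample.

n = 67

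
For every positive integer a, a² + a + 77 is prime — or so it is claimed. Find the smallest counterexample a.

For a = 1, 2, 3, 4, 5 the conclusion holds.
a = 6: a² + a + 77 = 119 = 7 × 17, composite.

a = 6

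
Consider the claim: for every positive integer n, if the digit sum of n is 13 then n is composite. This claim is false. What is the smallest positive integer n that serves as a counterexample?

A counterexample is any positive integer n such that the digit sum of n is 13 but n is prime; we check each in order.
For n = 49, 58 the conclusion holds.
n = 67: digit sum 13; 67 is prime, not composite.

n = 67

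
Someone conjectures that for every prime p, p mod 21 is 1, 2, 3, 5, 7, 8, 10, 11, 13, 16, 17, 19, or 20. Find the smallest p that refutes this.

p = 67

We need the least prime p for which the claim fails.
For p = 2, 3, 5, 7, …, 53, 59, 61 the conclusion holds.
p = 67: 67 mod 21 = 4 — not in {1, 2, 3, 5, 7, 8, 10, 11, 13, 16, 17, 19, 20}.
Thus p = 67 disproves the claim, and no smaller p works.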